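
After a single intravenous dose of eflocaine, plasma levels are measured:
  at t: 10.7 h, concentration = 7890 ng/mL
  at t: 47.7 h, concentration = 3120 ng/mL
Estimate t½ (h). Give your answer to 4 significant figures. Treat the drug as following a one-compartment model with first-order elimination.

k = ln(C₁/C₂) / (t₂ − t₁) = ln(7890/3120) / (47.7 − 10.7)
  = 0.9278 / 37.00 = 0.02508 h⁻¹
t½ = ln2 / k = 0.693147 / 0.02508 = 27.64 h

27.64 h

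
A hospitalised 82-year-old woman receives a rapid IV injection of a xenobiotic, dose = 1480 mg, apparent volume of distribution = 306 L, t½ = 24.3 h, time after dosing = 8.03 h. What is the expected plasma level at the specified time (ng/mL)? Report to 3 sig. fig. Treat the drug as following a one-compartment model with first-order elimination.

C₀ = Dose / Vd = 1480 / 306 = 4.837 mg/L
k = ln2 / t½ = 0.693147 / 24.3 = 0.02852 h⁻¹
C = C₀ · e^(−k·t) = 4.837 × e^(−0.02852 × 8.03)
  = 4.837 × 0.7953 = 3.847 mg/L
Convert: 3.847 mg/L × 1000 = 3847 ng/mL

3850 ng/mL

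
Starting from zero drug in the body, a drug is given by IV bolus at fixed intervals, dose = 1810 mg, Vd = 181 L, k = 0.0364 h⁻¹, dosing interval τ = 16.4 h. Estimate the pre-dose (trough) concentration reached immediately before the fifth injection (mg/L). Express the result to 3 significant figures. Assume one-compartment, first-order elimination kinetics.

11.1 mg/L

C₀ per dose = Dose / Vd = 1810 / 181 = 10.00 mg/L
Fraction remaining after one interval: r = e^(−kτ) = e^(−0.03640 × 16.4) = 0.5505
Before dose 5, 4 doses have been given (aged 1τ, 2τ, 3τ, 4τ).
C_trough = C₀ × (r + r² + … + r^4) = C₀ × r(1−r^4)/(1−r)
        = 10.00 × 0.5505 × (1 − 0.09184) / (1 − 0.5505) = 11.12 mg/L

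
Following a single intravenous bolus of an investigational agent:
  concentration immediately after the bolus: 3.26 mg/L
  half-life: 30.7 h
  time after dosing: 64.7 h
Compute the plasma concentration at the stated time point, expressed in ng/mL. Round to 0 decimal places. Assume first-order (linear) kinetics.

756 ng/mL

k = ln2 / t½ = 0.693147 / 30.7 = 0.02258 h⁻¹
C = C₀ · e^(−k·t) = 3.260 × e^(−0.02258 × 64.7)
  = 3.260 × 0.2320 = 0.7563 mg/L
Convert: 0.7563 mg/L × 1000 = 756.3 ng/mL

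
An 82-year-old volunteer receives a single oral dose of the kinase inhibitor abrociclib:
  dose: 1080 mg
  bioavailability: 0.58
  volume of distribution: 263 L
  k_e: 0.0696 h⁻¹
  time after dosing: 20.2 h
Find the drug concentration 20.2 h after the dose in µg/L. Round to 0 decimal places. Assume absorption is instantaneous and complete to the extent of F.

Amount reaching circulation = F × Dose = 0.58 × 1080 = 626.4 mg
C₀ = F·Dose / Vd = 626.4 / 263 = 2.382 mg/L
C = C₀ · e^(−k·t) = 2.382 × e^(−0.06960 × 20.2)
  = 2.382 × 0.2451 = 0.5838 mg/L
Convert: 0.5838 mg/L × 1000 = 583.8 µg/L

584 µg/L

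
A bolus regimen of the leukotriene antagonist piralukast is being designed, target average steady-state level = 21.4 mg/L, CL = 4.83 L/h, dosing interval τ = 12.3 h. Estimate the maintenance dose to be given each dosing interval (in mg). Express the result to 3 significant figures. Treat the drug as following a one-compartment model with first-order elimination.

At steady state, Dose/τ = Css × CL.
Dose = Css × CL × τ = 21.4 × 4.830 × 12.3 = 1271 mg

1270 mg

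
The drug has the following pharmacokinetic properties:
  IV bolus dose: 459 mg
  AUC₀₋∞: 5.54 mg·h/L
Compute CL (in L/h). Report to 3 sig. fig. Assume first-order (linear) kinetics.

82.9 L/h

CL = Dose / AUC = 459 / 5.54 = 82.85 L/h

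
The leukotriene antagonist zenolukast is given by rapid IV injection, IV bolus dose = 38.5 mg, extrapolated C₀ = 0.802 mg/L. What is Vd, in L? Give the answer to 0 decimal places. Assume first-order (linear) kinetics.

48 L

Vd = Dose / C₀ = 38.50 / 0.802 = 48.00 L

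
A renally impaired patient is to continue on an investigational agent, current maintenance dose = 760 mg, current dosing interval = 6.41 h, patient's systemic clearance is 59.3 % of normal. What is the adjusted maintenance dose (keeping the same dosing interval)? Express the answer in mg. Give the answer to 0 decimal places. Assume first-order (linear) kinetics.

451 mg

To keep the same average steady-state level, dosing rate must scale with clearance.
CL ratio = 59.3 / 100 = 0.5930
New dose (same interval) = 760 × 0.5930 = 450.7 mg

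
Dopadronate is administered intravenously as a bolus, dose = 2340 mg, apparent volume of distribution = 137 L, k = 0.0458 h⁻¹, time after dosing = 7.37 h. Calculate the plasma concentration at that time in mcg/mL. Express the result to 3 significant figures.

12.2 mcg/mL

C₀ = Dose / Vd = 2340 / 137 = 17.08 mg/L
C = C₀ · e^(−k·t) = 17.08 × e^(−0.04580 × 7.37)
  = 17.08 × 0.7135 = 12.19 mg/L
(12.19 mg/L = 12.19 mcg/mL)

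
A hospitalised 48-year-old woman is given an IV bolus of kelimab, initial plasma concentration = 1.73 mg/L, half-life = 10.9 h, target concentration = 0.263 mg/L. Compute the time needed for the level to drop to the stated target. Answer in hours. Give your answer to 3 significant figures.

29.6 h

k = ln2 / t½ = 0.693147 / 10.9 = 0.06359 h⁻¹
t = ln(C₀ / C) / k = ln(1.730 / 0.263) / 0.06359
  = ln(6.578) / 0.06359 = 1.884 / 0.06359 = 29.63 h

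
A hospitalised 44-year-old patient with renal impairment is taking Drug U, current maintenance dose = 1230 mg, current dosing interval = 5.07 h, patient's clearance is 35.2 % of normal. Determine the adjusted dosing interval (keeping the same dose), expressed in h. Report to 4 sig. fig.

14.40 h

To keep the same average steady-state level, dosing rate must scale with clearance.
CL ratio = 35.2 / 100 = 0.3520
New interval (same dose) = 5.07 / 0.3520 = 14.40 h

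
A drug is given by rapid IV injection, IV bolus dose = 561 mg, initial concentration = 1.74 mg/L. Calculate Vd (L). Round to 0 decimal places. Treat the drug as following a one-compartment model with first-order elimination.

322 L

Vd = Dose / C₀ = 561.0 / 1.74 = 322.4 L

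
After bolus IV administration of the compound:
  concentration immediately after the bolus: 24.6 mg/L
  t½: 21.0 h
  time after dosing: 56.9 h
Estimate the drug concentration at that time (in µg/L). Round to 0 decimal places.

3761 µg/L

k = ln2 / t½ = 0.693147 / 21.0 = 0.03301 h⁻¹
C = C₀ · e^(−k·t) = 24.60 × e^(−0.03301 × 56.9)
  = 24.60 × 0.1529 = 3.761 mg/L
Convert: 3.761 mg/L × 1000 = 3761 µg/L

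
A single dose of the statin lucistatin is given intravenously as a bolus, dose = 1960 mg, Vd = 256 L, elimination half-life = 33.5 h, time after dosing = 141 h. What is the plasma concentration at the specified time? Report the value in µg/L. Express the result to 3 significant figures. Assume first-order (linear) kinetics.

C₀ = Dose / Vd = 1960 / 256 = 7.656 mg/L
k = ln2 / t½ = 0.693147 / 33.5 = 0.02069 h⁻¹
C = C₀ · e^(−k·t) = 7.656 × e^(−0.02069 × 141)
  = 7.656 × 0.05408 = 0.4140 mg/L
Convert: 0.4140 mg/L × 1000 = 414.0 µg/L

414 µg/L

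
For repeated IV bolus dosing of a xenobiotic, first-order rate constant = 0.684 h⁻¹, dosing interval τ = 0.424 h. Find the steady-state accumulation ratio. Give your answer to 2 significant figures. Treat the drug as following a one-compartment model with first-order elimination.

4.0

e^(−kτ) = e^(−0.6840 × 0.424) = 0.7483
Accumulation ratio R = 1 / (1 − e^(−kτ)) = 1 / (1 − 0.7483) = 3.973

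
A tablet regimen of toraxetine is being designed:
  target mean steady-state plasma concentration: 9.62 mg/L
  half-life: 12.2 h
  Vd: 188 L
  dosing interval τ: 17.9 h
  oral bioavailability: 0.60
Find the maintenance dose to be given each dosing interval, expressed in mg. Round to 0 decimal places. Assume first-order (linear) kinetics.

k = ln2 / t½ = 0.693147 / 12.2 = 0.05682 h⁻¹
CL = k × Vd = 0.05682 × 188 = 10.68 L/h
At steady state, F × (Dose/τ) = Css × CL.
Dose = Css × CL × τ / F = 9.62 × 10.68 × 17.9 / 0.60 = 3065 mg

3065 mg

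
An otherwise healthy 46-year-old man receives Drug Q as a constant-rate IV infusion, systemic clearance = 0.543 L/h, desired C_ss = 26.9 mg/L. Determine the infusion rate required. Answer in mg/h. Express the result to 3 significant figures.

At steady state, infusion rate R₀ = Css × CL = 26.9 × 0.5430 = 14.61 mg/h

14.6 mg/h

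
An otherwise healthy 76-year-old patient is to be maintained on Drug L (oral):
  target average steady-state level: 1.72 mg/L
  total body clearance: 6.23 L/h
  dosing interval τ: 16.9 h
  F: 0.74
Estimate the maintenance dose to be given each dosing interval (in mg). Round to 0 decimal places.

At steady state, F × (Dose/τ) = Css × CL.
Dose = Css × CL × τ / F = 1.72 × 6.230 × 16.9 / 0.74 = 244.7 mg

245 mg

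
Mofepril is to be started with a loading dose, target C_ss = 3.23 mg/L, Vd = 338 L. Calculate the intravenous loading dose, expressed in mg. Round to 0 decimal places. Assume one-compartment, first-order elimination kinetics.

1092 mg

LD = Css × Vd = 3.23 × 338 = 1092 mg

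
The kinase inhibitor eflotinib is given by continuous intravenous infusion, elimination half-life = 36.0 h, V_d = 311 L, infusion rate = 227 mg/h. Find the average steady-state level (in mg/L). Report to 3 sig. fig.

37.9 mg/L

k = ln2 / t½ = 0.693147 / 36.0 = 0.01925 h⁻¹
CL = k × Vd = 0.01925 × 311 = 5.987 L/h
At steady state Css = R₀ / CL = 227 / 5.987 = 37.92 mg/L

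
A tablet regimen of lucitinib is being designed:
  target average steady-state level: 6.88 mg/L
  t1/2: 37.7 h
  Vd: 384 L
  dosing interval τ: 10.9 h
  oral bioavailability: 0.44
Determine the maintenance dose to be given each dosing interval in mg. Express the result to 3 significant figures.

k = ln2 / t½ = 0.693147 / 37.7 = 0.01839 h⁻¹
CL = k × Vd = 0.01839 × 384 = 7.062 L/h
At steady state, F × (Dose/τ) = Css × CL.
Dose = Css × CL × τ / F = 6.88 × 7.062 × 10.9 / 0.44 = 1204 mg

1200 mg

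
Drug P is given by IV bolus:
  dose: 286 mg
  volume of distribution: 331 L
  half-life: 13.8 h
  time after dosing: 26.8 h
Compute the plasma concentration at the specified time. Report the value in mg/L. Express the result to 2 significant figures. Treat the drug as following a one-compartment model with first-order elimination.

0.22 mg/L

C₀ = Dose / Vd = 286.0 / 331 = 0.8640 mg/L
k = ln2 / t½ = 0.693147 / 13.8 = 0.05023 h⁻¹
C = C₀ · e^(−k·t) = 0.8640 × e^(−0.05023 × 26.8)
  = 0.8640 × 0.2602 = 0.2248 mg/L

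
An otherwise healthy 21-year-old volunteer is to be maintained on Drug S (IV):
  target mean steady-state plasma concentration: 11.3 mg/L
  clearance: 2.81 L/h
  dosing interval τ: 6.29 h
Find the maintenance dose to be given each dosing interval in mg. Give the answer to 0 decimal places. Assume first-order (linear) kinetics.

At steady state, Dose/τ = Css × CL.
Dose = Css × CL × τ = 11.3 × 2.810 × 6.29 = 199.7 mg

200 mg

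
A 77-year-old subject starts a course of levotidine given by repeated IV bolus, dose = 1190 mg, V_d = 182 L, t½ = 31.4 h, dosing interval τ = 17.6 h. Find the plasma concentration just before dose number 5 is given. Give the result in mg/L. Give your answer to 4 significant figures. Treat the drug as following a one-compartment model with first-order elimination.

10.86 mg/L

C₀ per dose = Dose / Vd = 1190 / 182 = 6.538 mg/L
k = ln2 / t½ = 0.693147 / 31.4 = 0.02207 h⁻¹
Fraction remaining after one interval: r = e^(−kτ) = e^(−0.02207 × 17.6) = 0.6781
Before dose 5, 4 doses have been given (aged 1τ, 2τ, 3τ, 4τ).
C_trough = C₀ × (r + r² + … + r^4) = C₀ × r(1−r^4)/(1−r)
        = 6.538 × 0.6781 × (1 − 0.2114) / (1 − 0.6781) = 10.86 mg/L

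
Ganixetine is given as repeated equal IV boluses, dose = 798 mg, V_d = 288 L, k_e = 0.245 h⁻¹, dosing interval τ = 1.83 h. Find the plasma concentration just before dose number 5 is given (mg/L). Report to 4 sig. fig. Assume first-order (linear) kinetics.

C₀ per dose = Dose / Vd = 798 / 288 = 2.771 mg/L
Fraction remaining after one interval: r = e^(−kτ) = e^(−0.2450 × 1.83) = 0.6387
Before dose 5, 4 doses have been given (aged 1τ, 2τ, 3τ, 4τ).
C_trough = C₀ × (r + r² + … + r^4) = C₀ × r(1−r^4)/(1−r)
        = 2.771 × 0.6387 × (1 − 0.1664) / (1 − 0.6387) = 4.083 mg/L

4.083 mg/L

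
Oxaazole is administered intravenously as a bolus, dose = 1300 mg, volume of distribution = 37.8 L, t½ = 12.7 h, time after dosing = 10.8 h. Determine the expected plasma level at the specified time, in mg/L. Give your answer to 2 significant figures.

19 mg/L

C₀ = Dose / Vd = 1300 / 37.8 = 34.39 mg/L
k = ln2 / t½ = 0.693147 / 12.7 = 0.05458 h⁻¹
C = C₀ · e^(−k·t) = 34.39 × e^(−0.05458 × 10.8)
  = 34.39 × 0.5546 = 19.07 mg/L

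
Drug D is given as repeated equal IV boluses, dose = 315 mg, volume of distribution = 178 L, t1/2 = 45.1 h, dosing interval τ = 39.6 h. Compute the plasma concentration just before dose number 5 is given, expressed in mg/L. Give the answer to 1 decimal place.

1.9 mg/L

C₀ per dose = Dose / Vd = 315 / 178 = 1.770 mg/L
k = ln2 / t½ = 0.693147 / 45.1 = 0.01537 h⁻¹
Fraction remaining after one interval: r = e^(−kτ) = e^(−0.01537 × 39.6) = 0.5441
Before dose 5, 4 doses have been given (aged 1τ, 2τ, 3τ, 4τ).
C_trough = C₀ × (r + r² + … + r^4) = C₀ × r(1−r^4)/(1−r)
        = 1.770 × 0.5441 × (1 − 0.08764) / (1 − 0.5441) = 1.927 mg/L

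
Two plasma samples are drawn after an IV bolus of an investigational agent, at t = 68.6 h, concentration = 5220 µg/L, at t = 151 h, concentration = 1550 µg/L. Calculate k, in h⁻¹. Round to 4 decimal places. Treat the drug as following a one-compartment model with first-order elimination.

0.0147 h⁻¹

k = ln(C₁/C₂) / (t₂ − t₁) = ln(5220/1550) / (151 − 68.6)
  = 1.214 / 82.40 = 0.01473 h⁻¹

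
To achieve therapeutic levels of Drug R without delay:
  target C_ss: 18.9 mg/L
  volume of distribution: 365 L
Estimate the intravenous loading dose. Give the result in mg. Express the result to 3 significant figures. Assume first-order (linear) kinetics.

LD = Css × Vd = 18.9 × 365 = 6899 mg

6900 mg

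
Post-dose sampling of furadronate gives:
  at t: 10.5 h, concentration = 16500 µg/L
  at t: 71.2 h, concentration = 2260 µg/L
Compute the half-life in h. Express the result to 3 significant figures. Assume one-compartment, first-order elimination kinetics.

k = ln(C₁/C₂) / (t₂ − t₁) = ln(16500/2260) / (71.2 − 10.5)
  = 1.988 / 60.70 = 0.03275 h⁻¹
t½ = ln2 / k = 0.693147 / 0.03275 = 21.16 h

21.2 h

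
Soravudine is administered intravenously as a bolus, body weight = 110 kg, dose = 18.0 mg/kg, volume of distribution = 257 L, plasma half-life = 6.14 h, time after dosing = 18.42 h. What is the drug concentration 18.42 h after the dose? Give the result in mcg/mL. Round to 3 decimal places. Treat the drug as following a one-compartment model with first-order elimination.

Total dose = 18.0 × 110 = 1980 mg
C₀ = Dose / Vd = 1980 / 257 = 7.704 mg/L
k = ln2 / t½ = 0.693147 / 6.14 = 0.1129 h⁻¹
t / t½ = 18.42 / 6.14 = 3 half-lives
C = C₀ × (1/2)^3 = 7.704 × 0.1250 = 0.9630 mg/L
(0.9630 mg/L = 0.9630 mcg/mL)

0.963 mcg/mL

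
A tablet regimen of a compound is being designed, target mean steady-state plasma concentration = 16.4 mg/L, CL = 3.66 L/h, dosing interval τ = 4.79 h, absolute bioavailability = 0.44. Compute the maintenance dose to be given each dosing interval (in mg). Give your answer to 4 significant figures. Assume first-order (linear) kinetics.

At steady state, F × (Dose/τ) = Css × CL.
Dose = Css × CL × τ / F = 16.4 × 3.660 × 4.79 / 0.44 = 653.4 mg

653.4 mg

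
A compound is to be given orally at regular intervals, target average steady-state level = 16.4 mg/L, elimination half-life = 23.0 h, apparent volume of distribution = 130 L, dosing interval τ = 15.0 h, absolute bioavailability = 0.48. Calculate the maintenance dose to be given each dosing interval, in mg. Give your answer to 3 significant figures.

k = ln2 / t½ = 0.693147 / 23.0 = 0.03014 h⁻¹
CL = k × Vd = 0.03014 × 130 = 3.918 L/h
At steady state, F × (Dose/τ) = Css × CL.
Dose = Css × CL × τ / F = 16.4 × 3.918 × 15.0 / 0.48 = 2008 mg

2010 mg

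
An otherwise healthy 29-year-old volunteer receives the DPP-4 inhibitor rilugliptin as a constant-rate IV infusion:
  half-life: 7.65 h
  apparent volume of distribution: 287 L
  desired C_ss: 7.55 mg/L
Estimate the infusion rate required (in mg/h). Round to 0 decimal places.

196 mg/h

k = ln2 / t½ = 0.693147 / 7.65 = 0.09061 h⁻¹
CL = k × Vd = 0.09061 × 287 = 26.01 L/h
At steady state, infusion rate R₀ = Css × CL = 7.55 × 26.01 = 196.4 mg/h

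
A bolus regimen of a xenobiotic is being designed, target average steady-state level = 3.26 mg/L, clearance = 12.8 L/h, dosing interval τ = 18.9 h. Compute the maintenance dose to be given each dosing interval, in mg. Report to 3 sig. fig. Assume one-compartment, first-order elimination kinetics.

At steady state, Dose/τ = Css × CL.
Dose = Css × CL × τ = 3.26 × 12.80 × 18.9 = 788.7 mg

789 mg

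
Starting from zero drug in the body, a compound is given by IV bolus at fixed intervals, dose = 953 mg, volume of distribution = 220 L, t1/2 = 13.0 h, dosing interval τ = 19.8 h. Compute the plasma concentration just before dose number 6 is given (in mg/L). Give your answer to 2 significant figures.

C₀ per dose = Dose / Vd = 953 / 220 = 4.332 mg/L
k = ln2 / t½ = 0.693147 / 13.0 = 0.05332 h⁻¹
Fraction remaining after one interval: r = e^(−kτ) = e^(−0.05332 × 19.8) = 0.3479
Before dose 6, 5 doses have been given (aged 1τ, 2τ, 3τ, 4τ, 5τ).
C_trough = C₀ × (r + r² + … + r^5) = C₀ × r(1−r^5)/(1−r)
        = 4.332 × 0.3479 × (1 − 0.005097) / (1 − 0.3479) = 2.299 mg/L

2.3 mg/L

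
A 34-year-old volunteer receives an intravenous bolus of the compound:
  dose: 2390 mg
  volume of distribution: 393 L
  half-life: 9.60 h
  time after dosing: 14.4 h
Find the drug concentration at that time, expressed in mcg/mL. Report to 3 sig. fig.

2.15 mcg/mL

C₀ = Dose / Vd = 2390 / 393 = 6.081 mg/L
k = ln2 / t½ = 0.693147 / 9.60 = 0.07220 h⁻¹
C = C₀ · e^(−k·t) = 6.081 × e^(−0.07220 × 14.4)
  = 6.081 × 0.3536 = 2.150 mg/L
(2.150 mg/L = 2.150 mcg/mL)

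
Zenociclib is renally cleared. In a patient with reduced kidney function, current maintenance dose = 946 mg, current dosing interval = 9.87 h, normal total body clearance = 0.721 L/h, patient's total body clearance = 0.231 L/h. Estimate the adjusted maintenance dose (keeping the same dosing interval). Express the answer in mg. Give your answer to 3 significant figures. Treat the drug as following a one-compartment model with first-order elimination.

303 mg

To keep the same average steady-state level, dosing rate must scale with clearance.
CL ratio = 0.231 / 0.721 = 0.3204
New dose (same interval) = 946 × 0.3204 = 303.1 mg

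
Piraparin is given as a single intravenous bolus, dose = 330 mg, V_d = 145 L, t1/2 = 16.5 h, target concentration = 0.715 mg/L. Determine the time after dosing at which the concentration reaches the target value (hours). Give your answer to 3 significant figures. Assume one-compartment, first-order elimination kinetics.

C₀ = Dose / Vd = 330.0 / 145 = 2.276 mg/L
k = ln2 / t½ = 0.693147 / 16.5 = 0.04201 h⁻¹
t = ln(C₀ / C) / k = ln(2.276 / 0.715) / 0.04201
  = ln(3.183) / 0.04201 = 1.158 / 0.04201 = 27.56 h

27.6 h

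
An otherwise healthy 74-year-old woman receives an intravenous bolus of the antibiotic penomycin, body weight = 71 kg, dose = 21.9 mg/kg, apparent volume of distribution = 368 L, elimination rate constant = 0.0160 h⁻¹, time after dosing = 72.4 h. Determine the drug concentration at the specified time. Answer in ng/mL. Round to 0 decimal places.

Total dose = 21.9 × 71 = 1555 mg
C₀ = Dose / Vd = 1555 / 368 = 4.226 mg/L
C = C₀ · e^(−k·t) = 4.226 × e^(−0.01600 × 72.4)
  = 4.226 × 0.3140 = 1.327 mg/L
Convert: 1.327 mg/L × 1000 = 1327 ng/mL

1327 ng/mL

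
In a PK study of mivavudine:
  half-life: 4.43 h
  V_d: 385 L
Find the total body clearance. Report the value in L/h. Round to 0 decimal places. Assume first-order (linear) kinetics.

60 L/h

k = ln2 / t½ = 0.693147 / 4.43 = 0.1565 h⁻¹
CL = k × Vd = 0.1565 × 385 = 60.25 L/h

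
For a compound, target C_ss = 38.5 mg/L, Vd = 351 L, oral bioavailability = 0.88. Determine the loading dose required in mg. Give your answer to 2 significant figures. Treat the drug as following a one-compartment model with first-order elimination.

15000 mg

LD = Css × Vd / F = 38.5 × 351 / 0.88 = 15360 mg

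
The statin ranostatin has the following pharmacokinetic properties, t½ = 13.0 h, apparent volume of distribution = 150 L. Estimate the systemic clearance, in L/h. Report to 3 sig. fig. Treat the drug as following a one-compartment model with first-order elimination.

8.00 L/h

k = ln2 / t½ = 0.693147 / 13.0 = 0.05332 h⁻¹
CL = k × Vd = 0.05332 × 150 = 7.998 L/h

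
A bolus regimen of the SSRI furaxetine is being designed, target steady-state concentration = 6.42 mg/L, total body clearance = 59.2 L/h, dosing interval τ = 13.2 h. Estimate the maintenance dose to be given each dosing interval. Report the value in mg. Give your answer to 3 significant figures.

5020 mg

At steady state, Dose/τ = Css × CL.
Dose = Css × CL × τ = 6.42 × 59.20 × 13.2 = 5017 mg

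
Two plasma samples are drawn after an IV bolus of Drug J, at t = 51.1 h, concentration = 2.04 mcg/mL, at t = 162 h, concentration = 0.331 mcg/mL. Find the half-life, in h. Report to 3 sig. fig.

k = ln(C₁/C₂) / (t₂ − t₁) = ln(2.04/0.331) / (162 − 51.1)
  = 1.819 / 110.9 = 0.01640 h⁻¹
t½ = ln2 / k = 0.693147 / 0.01640 = 42.27 h

42.3 h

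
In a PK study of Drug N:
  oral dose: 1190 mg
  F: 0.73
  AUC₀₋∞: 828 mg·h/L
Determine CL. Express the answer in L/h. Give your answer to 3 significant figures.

CL = F·Dose / AUC = 0.73 × 1190 / 828 = 1.049 L/h

1.05 L/h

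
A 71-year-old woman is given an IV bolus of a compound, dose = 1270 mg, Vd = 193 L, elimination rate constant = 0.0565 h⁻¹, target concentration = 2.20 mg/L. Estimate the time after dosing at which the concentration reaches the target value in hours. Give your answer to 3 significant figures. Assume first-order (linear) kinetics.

C₀ = Dose / Vd = 1270 / 193 = 6.580 mg/L
t = ln(C₀ / C) / k = ln(6.580 / 2.20) / 0.05650
  = ln(2.991) / 0.05650 = 1.096 / 0.05650 = 19.40 h

19.4 h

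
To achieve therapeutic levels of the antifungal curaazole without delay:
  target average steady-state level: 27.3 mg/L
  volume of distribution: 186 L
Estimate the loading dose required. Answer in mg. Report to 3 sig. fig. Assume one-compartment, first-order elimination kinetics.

5080 mg

LD = Css × Vd = 27.3 × 186 = 5078 mg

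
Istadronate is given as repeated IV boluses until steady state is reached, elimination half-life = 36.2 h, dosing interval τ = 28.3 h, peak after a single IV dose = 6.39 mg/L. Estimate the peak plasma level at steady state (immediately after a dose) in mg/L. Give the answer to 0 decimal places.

k = ln2 / t½ = 0.693147 / 36.2 = 0.01915 h⁻¹
e^(−kτ) = e^(−0.01915 × 28.3) = 0.5816
Accumulation ratio R = 1 / (1 − e^(−kτ)) = 1 / (1 − 0.5816) = 2.390
Steady-state peak = C₀ × R = 6.39 × 2.390 = 15.27 mg/L

15 mg/L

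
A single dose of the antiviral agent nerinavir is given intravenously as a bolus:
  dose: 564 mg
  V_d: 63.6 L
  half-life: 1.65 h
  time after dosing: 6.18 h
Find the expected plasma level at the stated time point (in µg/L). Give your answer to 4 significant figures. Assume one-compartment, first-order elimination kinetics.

C₀ = Dose / Vd = 564.0 / 63.6 = 8.868 mg/L
k = ln2 / t½ = 0.693147 / 1.65 = 0.4201 h⁻¹
C = C₀ · e^(−k·t) = 8.868 × e^(−0.4201 × 6.18)
  = 8.868 × 0.07456 = 0.6612 mg/L
Convert: 0.6612 mg/L × 1000 = 661.2 µg/L

661.2 µg/L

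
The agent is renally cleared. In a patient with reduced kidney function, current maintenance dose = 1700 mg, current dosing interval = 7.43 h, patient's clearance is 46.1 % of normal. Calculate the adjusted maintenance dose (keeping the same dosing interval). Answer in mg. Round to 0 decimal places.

To keep the same average steady-state level, dosing rate must scale with clearance.
CL ratio = 46.1 / 100 = 0.4610
New dose (same interval) = 1700 × 0.4610 = 783.7 mg

784 mg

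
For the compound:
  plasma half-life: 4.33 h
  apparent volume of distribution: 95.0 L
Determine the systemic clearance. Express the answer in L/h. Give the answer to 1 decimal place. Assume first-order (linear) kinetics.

15.2 L/h

k = ln2 / t½ = 0.693147 / 4.33 = 0.1601 h⁻¹
CL = k × Vd = 0.1601 × 95.0 = 15.21 L/h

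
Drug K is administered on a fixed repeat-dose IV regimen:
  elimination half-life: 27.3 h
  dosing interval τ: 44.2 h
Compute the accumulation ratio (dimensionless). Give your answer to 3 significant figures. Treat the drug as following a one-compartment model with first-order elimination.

1.48

k = ln2 / t½ = 0.693147 / 27.3 = 0.02539 h⁻¹
e^(−kτ) = e^(−0.02539 × 44.2) = 0.3256
Accumulation ratio R = 1 / (1 − e^(−kτ)) = 1 / (1 − 0.3256) = 1.483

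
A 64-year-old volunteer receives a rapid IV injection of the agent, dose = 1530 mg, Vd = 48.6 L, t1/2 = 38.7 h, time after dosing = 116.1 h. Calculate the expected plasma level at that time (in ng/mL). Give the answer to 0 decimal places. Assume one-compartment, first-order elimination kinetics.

C₀ = Dose / Vd = 1530 / 48.6 = 31.48 mg/L
k = ln2 / t½ = 0.693147 / 38.7 = 0.01791 h⁻¹
t / t½ = 116.1 / 38.7 = 3 half-lives
C = C₀ × (1/2)^3 = 31.48 × 0.1250 = 3.935 mg/L
Convert: 3.935 mg/L × 1000 = 3935 ng/mL

3935 ng/mL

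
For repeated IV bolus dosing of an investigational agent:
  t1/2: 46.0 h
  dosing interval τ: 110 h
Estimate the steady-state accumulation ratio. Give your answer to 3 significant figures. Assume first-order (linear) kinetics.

1.24

k = ln2 / t½ = 0.693147 / 46.0 = 0.01507 h⁻¹
e^(−kτ) = e^(−0.01507 × 110) = 0.1906
Accumulation ratio R = 1 / (1 − e^(−kτ)) = 1 / (1 − 0.1906) = 1.235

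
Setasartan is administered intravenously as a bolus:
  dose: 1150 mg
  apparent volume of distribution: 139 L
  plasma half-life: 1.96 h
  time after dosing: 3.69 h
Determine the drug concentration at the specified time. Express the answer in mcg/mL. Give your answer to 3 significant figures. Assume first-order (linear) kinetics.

2.24 mcg/mL

C₀ = Dose / Vd = 1150 / 139 = 8.273 mg/L
k = ln2 / t½ = 0.693147 / 1.96 = 0.3536 h⁻¹
C = C₀ · e^(−k·t) = 8.273 × e^(−0.3536 × 3.69)
  = 8.273 × 0.2712 = 2.244 mg/L
(2.244 mg/L = 2.244 mcg/mL)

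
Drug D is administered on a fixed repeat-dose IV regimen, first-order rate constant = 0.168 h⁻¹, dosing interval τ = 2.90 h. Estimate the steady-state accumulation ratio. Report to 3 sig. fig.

2.59

e^(−kτ) = e^(−0.1680 × 2.90) = 0.6143
Accumulation ratio R = 1 / (1 − e^(−kτ)) = 1 / (1 − 0.6143) = 2.593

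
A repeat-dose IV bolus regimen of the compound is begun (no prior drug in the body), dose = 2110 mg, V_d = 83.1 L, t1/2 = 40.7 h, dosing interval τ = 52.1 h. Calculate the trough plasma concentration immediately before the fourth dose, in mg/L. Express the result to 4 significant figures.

16.53 mg/L

C₀ per dose = Dose / Vd = 2110 / 83.1 = 25.39 mg/L
k = ln2 / t½ = 0.693147 / 40.7 = 0.01703 h⁻¹
Fraction remaining after one interval: r = e^(−kτ) = e^(−0.01703 × 52.1) = 0.4118
Before dose 4, 3 doses have been given (aged 1τ, 2τ, 3τ).
C_trough = C₀ × (r + r² + … + r^3) = C₀ × r(1−r^3)/(1−r)
        = 25.39 × 0.4118 × (1 − 0.06983) / (1 − 0.4118) = 16.53 mg/L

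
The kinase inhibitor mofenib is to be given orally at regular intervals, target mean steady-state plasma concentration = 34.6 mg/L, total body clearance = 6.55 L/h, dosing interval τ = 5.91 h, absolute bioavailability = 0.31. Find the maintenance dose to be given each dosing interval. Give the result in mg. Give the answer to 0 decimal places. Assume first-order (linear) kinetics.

At steady state, F × (Dose/τ) = Css × CL.
Dose = Css × CL × τ / F = 34.6 × 6.550 × 5.91 / 0.31 = 4321 mg

4321 mg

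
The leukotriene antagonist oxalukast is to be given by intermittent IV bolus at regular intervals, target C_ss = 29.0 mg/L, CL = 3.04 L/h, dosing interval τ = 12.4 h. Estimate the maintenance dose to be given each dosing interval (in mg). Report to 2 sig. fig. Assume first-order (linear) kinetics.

At steady state, Dose/τ = Css × CL.
Dose = Css × CL × τ = 29.0 × 3.040 × 12.4 = 1093 mg

1100 mg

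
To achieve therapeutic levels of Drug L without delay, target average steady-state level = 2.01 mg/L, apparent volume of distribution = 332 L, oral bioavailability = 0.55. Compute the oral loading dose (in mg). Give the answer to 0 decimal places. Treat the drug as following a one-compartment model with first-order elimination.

LD = Css × Vd / F = 2.01 × 332 / 0.55 = 1213 mg

1213 mg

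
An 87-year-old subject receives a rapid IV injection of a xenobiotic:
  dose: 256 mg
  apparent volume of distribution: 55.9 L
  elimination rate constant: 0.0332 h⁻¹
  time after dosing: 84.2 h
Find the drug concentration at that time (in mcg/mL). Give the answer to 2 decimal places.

0.28 mcg/mL

C₀ = Dose / Vd = 256.0 / 55.9 = 4.580 mg/L
C = C₀ · e^(−k·t) = 4.580 × e^(−0.03320 × 84.2)
  = 4.580 × 0.06109 = 0.2798 mg/L
(0.2798 mg/L = 0.2798 mcg/mL)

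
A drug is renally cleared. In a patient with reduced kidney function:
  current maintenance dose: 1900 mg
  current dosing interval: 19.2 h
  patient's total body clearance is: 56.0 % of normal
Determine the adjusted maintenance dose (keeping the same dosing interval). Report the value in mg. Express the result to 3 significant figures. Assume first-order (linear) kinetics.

1060 mg

To keep the same average steady-state level, dosing rate must scale with clearance.
CL ratio = 56.0 / 100 = 0.5600
New dose (same interval) = 1900 × 0.5600 = 1064 mg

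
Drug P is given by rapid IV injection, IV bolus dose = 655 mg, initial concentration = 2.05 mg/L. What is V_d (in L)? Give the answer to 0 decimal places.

320 L

Vd = Dose / C₀ = 655.0 / 2.05 = 319.5 L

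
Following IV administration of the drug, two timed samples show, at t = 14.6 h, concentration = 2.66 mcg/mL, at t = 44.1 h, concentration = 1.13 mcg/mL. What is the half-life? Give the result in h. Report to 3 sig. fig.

k = ln(C₁/C₂) / (t₂ − t₁) = ln(2.66/1.13) / (44.1 − 14.6)
  = 0.8561 / 29.50 = 0.02902 h⁻¹
t½ = ln2 / k = 0.693147 / 0.02902 = 23.89 h

23.9 h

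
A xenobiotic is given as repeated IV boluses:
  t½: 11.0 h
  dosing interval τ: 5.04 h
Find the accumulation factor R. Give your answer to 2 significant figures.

k = ln2 / t½ = 0.693147 / 11.0 = 0.06301 h⁻¹
e^(−kτ) = e^(−0.06301 × 5.04) = 0.7279
Accumulation ratio R = 1 / (1 − e^(−kτ)) = 1 / (1 − 0.7279) = 3.675

3.7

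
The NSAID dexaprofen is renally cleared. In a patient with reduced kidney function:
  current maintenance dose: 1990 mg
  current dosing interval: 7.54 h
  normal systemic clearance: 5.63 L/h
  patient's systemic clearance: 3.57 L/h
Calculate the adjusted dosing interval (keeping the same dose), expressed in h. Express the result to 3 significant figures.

11.9 h

To keep the same average steady-state level, dosing rate must scale with clearance.
CL ratio = 3.57 / 5.63 = 0.6341
New interval (same dose) = 7.54 / 0.6341 = 11.89 h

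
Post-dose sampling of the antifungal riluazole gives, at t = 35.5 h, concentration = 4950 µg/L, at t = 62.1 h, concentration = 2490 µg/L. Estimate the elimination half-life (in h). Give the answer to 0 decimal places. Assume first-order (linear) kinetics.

27 h

k = ln(C₁/C₂) / (t₂ − t₁) = ln(4950/2490) / (62.1 − 35.5)
  = 0.6871 / 26.60 = 0.02583 h⁻¹
t½ = ln2 / k = 0.693147 / 0.02583 = 26.83 h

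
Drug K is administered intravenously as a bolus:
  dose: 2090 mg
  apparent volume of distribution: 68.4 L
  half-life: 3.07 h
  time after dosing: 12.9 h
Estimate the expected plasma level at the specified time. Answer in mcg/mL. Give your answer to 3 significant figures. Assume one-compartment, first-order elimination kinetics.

1.66 mcg/mL

C₀ = Dose / Vd = 2090 / 68.4 = 30.56 mg/L
k = ln2 / t½ = 0.693147 / 3.07 = 0.2258 h⁻¹
C = C₀ · e^(−k·t) = 30.56 × e^(−0.2258 × 12.9)
  = 30.56 × 0.05432 = 1.660 mg/L
(1.660 mg/L = 1.660 mcg/mL)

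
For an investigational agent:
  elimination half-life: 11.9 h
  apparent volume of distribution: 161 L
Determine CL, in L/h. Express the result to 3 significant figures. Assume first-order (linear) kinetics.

k = ln2 / t½ = 0.693147 / 11.9 = 0.05825 h⁻¹
CL = k × Vd = 0.05825 × 161 = 9.378 L/h

9.38 L/h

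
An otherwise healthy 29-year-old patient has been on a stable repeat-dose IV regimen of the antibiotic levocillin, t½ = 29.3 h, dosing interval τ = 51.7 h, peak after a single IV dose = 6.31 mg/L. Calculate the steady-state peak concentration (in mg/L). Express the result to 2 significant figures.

k = ln2 / t½ = 0.693147 / 29.3 = 0.02366 h⁻¹
e^(−kτ) = e^(−0.02366 × 51.7) = 0.2943
Accumulation ratio R = 1 / (1 − e^(−kτ)) = 1 / (1 − 0.2943) = 1.417
Steady-state peak = C₀ × R = 6.31 × 1.417 = 8.941 mg/L

8.9 mg/L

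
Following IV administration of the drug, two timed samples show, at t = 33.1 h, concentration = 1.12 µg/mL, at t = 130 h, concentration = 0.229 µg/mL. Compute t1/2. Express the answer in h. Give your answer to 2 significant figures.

k = ln(C₁/C₂) / (t₂ − t₁) = ln(1.12/0.229) / (130 − 33.1)
  = 1.587 / 96.90 = 0.01638 h⁻¹
t½ = ln2 / k = 0.693147 / 0.01638 = 42.32 h

42 h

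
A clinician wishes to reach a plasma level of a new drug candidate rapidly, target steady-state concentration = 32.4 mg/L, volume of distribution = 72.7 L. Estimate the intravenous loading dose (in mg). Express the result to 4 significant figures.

2355 mg

LD = Css × Vd = 32.4 × 72.7 = 2355 mg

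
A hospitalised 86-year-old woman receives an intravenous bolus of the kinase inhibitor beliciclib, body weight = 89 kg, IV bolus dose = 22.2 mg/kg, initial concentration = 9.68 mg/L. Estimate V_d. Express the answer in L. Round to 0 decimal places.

204 L

Dose = 22.2 × 89 = 1976 mg
Vd = Dose / C₀ = 1976 / 9.68 = 204.1 L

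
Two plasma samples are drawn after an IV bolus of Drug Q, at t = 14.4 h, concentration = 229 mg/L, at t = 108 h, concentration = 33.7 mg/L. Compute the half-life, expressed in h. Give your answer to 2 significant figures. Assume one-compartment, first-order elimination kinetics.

34 h

k = ln(C₁/C₂) / (t₂ − t₁) = ln(229/33.7) / (108 − 14.4)
  = 1.916 / 93.60 = 0.02047 h⁻¹
t½ = ln2 / k = 0.693147 / 0.02047 = 33.86 h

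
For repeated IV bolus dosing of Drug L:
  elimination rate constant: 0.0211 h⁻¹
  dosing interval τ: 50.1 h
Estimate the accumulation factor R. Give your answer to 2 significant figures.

e^(−kτ) = e^(−0.02110 × 50.1) = 0.3475
Accumulation ratio R = 1 / (1 − e^(−kτ)) = 1 / (1 − 0.3475) = 1.533

1.5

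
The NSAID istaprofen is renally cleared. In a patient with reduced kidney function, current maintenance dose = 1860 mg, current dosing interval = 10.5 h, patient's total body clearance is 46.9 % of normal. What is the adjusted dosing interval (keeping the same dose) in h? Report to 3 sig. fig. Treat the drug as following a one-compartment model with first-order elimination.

22.4 h

To keep the same average steady-state level, dosing rate must scale with clearance.
CL ratio = 46.9 / 100 = 0.4690
New interval (same dose) = 10.5 / 0.4690 = 22.39 h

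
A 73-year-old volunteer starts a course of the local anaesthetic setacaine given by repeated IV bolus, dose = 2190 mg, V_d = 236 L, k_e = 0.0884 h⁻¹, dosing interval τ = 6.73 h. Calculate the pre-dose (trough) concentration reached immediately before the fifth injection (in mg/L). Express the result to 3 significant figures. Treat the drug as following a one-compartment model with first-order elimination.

10.4 mg/L

C₀ per dose = Dose / Vd = 2190 / 236 = 9.280 mg/L
Fraction remaining after one interval: r = e^(−kτ) = e^(−0.08840 × 6.73) = 0.5516
Before dose 5, 4 doses have been given (aged 1τ, 2τ, 3τ, 4τ).
C_trough = C₀ × (r + r² + … + r^4) = C₀ × r(1−r^4)/(1−r)
        = 9.280 × 0.5516 × (1 − 0.09258) / (1 − 0.5516) = 10.36 mg/L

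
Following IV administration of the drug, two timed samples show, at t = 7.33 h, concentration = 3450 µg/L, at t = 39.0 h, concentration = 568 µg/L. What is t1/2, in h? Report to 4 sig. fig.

k = ln(C₁/C₂) / (t₂ − t₁) = ln(3450/568) / (39.0 − 7.33)
  = 1.804 / 31.67 = 0.05696 h⁻¹
t½ = ln2 / k = 0.693147 / 0.05696 = 12.17 h

12.17 h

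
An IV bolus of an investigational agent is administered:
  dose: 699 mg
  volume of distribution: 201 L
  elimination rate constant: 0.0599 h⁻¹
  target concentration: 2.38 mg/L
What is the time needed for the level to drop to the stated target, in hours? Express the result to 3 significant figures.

C₀ = Dose / Vd = 699.0 / 201 = 3.478 mg/L
t = ln(C₀ / C) / k = ln(3.478 / 2.38) / 0.05990
  = ln(1.461) / 0.05990 = 0.3791 / 0.05990 = 6.329 h

6.33 h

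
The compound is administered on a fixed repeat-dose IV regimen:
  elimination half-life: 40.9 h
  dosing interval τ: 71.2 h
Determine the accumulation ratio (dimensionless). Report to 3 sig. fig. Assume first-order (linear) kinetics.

k = ln2 / t½ = 0.693147 / 40.9 = 0.01695 h⁻¹
e^(−kτ) = e^(−0.01695 × 71.2) = 0.2991
Accumulation ratio R = 1 / (1 − e^(−kτ)) = 1 / (1 − 0.2991) = 1.427

1.43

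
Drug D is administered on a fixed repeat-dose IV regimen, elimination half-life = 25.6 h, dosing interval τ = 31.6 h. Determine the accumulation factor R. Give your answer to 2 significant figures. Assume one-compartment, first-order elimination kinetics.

1.7

k = ln2 / t½ = 0.693147 / 25.6 = 0.02708 h⁻¹
e^(−kτ) = e^(−0.02708 × 31.6) = 0.4250
Accumulation ratio R = 1 / (1 − e^(−kτ)) = 1 / (1 − 0.4250) = 1.739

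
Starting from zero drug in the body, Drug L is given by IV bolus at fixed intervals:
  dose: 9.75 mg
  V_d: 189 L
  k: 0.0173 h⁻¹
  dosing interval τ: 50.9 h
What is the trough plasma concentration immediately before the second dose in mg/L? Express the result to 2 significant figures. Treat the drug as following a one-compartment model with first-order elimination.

C₀ per dose = Dose / Vd = 9.75 / 189 = 0.05159 mg/L
Fraction remaining after one interval: r = e^(−kτ) = e^(−0.01730 × 50.9) = 0.4145
Before dose 2, 1 dose has been given (aged 1τ).
C_trough = C₀ × r = 0.05159 × 0.4145 = 0.02138 mg/L

0.021 mg/L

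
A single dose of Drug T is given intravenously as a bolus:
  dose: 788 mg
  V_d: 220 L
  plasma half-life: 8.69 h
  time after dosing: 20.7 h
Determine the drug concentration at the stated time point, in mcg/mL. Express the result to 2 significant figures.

C₀ = Dose / Vd = 788.0 / 220 = 3.582 mg/L
k = ln2 / t½ = 0.693147 / 8.69 = 0.07976 h⁻¹
C = C₀ · e^(−k·t) = 3.582 × e^(−0.07976 × 20.7)
  = 3.582 × 0.1919 = 0.6874 mg/L
(0.6874 mg/L = 0.6874 mcg/mL)

0.69 mcg/mL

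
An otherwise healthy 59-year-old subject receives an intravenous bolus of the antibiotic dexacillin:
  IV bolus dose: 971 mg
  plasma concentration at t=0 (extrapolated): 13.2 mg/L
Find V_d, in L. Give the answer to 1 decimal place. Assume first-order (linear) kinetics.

Vd = Dose / C₀ = 971.0 / 13.2 = 73.56 L

73.6 L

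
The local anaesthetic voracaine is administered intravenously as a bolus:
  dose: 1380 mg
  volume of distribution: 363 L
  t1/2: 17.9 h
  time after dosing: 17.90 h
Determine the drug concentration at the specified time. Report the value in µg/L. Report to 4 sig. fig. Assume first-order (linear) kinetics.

1901 µg/L

C₀ = Dose / Vd = 1380 / 363 = 3.802 mg/L
k = ln2 / t½ = 0.693147 / 17.9 = 0.03872 h⁻¹
t / t½ = 17.90 / 17.9 = 1 half-lives
C = C₀ × (1/2)^1 = 3.802 × 0.5000 = 1.901 mg/L
Convert: 1.901 mg/L × 1000 = 1901 µg/L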